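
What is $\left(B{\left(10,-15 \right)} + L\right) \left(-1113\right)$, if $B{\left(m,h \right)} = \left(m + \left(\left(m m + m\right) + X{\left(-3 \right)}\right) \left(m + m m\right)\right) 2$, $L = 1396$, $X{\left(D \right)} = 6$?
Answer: $-29979768$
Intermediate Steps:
$B{\left(m,h \right)} = 2 m + 2 \left(m + m^{2}\right) \left(6 + m + m^{2}\right)$ ($B{\left(m,h \right)} = \left(m + \left(\left(m m + m\right) + 6\right) \left(m + m m\right)\right) 2 = \left(m + \left(\left(m^{2} + m\right) + 6\right) \left(m + m^{2}\right)\right) 2 = \left(m + \left(\left(m + m^{2}\right) + 6\right) \left(m + m^{2}\right)\right) 2 = \left(m + \left(6 + m + m^{2}\right) \left(m + m^{2}\right)\right) 2 = \left(m + \left(m + m^{2}\right) \left(6 + m + m^{2}\right)\right) 2 = 2 m + 2 \left(m + m^{2}\right) \left(6 + m + m^{2}\right)$)
$\left(B{\left(10,-15 \right)} + L\right) \left(-1113\right) = \left(2 \cdot 10 \left(7 + 10^{3} + 2 \cdot 10^{2} + 7 \cdot 10\right) + 1396\right) \left(-1113\right) = \left(2 \cdot 10 \left(7 + 1000 + 2 \cdot 100 + 70\right) + 1396\right) \left(-1113\right) = \left(2 \cdot 10 \left(7 + 1000 + 200 + 70\right) + 1396\right) \left(-1113\right) = \left(2 \cdot 10 \cdot 1277 + 1396\right) \left(-1113\right) = \left(25540 + 1396\right) \left(-1113\right) = 26936 \left(-1113\right) = -29979768$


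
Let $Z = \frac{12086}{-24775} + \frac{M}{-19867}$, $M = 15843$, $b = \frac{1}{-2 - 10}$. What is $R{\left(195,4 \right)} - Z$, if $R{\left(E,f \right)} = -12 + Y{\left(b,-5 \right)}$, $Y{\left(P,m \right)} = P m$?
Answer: $- \frac{60825009931}{5906459100} \approx -10.298$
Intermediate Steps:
$b = - \frac{1}{12}$ ($b = \frac{1}{-12} = - \frac{1}{12} \approx -0.083333$)
$R{\left(E,f \right)} = - \frac{139}{12}$ ($R{\left(E,f \right)} = -12 - - \frac{5}{12} = -12 + \frac{5}{12} = - \frac{139}{12}$)
$Z = - \frac{632622887}{492204925}$ ($Z = \frac{12086}{-24775} + \frac{15843}{-19867} = 12086 \left(- \frac{1}{24775}\right) + 15843 \left(- \frac{1}{19867}\right) = - \frac{12086}{24775} - \frac{15843}{19867} = - \frac{632622887}{492204925} \approx -1.2853$)
$R{\left(195,4 \right)} - Z = - \frac{139}{12} - - \frac{632622887}{492204925} = - \frac{139}{12} + \frac{632622887}{492204925} = - \frac{60825009931}{5906459100}$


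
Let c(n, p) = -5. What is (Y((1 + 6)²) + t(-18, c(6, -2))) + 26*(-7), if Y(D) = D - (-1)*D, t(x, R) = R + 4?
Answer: -85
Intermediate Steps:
t(x, R) = 4 + R
Y(D) = 2*D (Y(D) = D + D = 2*D)
(Y((1 + 6)²) + t(-18, c(6, -2))) + 26*(-7) = (2*(1 + 6)² + (4 - 5)) + 26*(-7) = (2*7² - 1) - 182 = (2*49 - 1) - 182 = (98 - 1) - 182 = 97 - 182 = -85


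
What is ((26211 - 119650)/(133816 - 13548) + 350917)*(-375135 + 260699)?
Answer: -1207414016197053/30067 ≈ -4.0157e+10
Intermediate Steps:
((26211 - 119650)/(133816 - 13548) + 350917)*(-375135 + 260699) = (-93439/120268 + 350917)*(-114436) = (42203992317/120268)*(-114436) = -1207414016197053/30067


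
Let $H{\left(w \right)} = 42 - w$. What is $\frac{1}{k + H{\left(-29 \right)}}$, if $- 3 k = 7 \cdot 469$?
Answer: $- \frac{3}{3070} \approx -0.0009772$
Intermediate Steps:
$k = - \frac{3283}{3}$ ($k = - \frac{7 \cdot 469}{3} = \left(- \frac{1}{3}\right) 3283 = - \frac{3283}{3} \approx -1094.3$)
$\frac{1}{k + H{\left(-29 \right)}} = \frac{1}{- \frac{3283}{3} + \left(42 - -29\right)} = \frac{1}{- \frac{3283}{3} + \left(42 + 29\right)} = \frac{1}{- \frac{3283}{3} + 71} = \frac{1}{- \frac{3070}{3}} = - \frac{3}{3070}$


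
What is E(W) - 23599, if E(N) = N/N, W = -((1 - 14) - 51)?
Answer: -23598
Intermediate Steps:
W = 64 (W = -(-13 - 51) = -1*(-64) = 64)
E(N) = 1
E(W) - 23599 = 1 - 23599 = -23598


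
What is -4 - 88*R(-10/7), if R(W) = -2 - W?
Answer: 324/7 ≈ 46.286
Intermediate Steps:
-4 - 88*R(-10/7) = -4 - 88*(-2 - (-10)/7) = -4 - 88*(-2 - 1*(-10/7)) = -4 - 88*(-2 + 10/7) = -4 - 88*(-4/7) = -4 + 352/7 = 324/7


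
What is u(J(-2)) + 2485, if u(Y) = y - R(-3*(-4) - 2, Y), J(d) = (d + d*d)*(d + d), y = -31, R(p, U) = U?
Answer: 2462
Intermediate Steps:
J(d) = 2*d*(d + d²) (J(d) = (d + d²)*(2*d) = 2*d*(d + d²))
u(Y) = -31 - Y
u(J(-2)) + 2485 = (-31 - 2*(-2)²*(1 - 2)) + 2485 = (-31 - 2*4*(-1)) + 2485 = (-31 - 1*(-8)) + 2485 = (-31 + 8) + 2485 = -23 + 2485 = 2462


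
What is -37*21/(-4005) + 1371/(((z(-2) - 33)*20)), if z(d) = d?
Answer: -329797/186900 ≈ -1.7646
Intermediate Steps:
-37*21/(-4005) + 1371/(((z(-2) - 33)*20)) = -37*21/(-4005) + 1371/(((-2 - 33)*20)) = -777*(-1/4005) + 1371/((-35*20)) = 259/1335 + 1371/(-700) = 259/1335 + 1371*(-1/700) = 259/1335 - 1371/700 = -329797/186900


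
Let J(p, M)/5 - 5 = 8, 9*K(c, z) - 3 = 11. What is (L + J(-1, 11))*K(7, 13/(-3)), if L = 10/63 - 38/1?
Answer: 3422/81 ≈ 42.247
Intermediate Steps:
K(c, z) = 14/9 (K(c, z) = 1/3 + (1/9)*11 = 1/3 + 11/9 = 14/9)
J(p, M) = 65 (J(p, M) = 25 + 5*8 = 25 + 40 = 65)
L = -2384/63 (L = 10*(1/63) - 38*1 = 10/63 - 38 = -2384/63 ≈ -37.841)
(L + J(-1, 11))*K(7, 13/(-3)) = (-2384/63 + 65)*(14/9) = (1711/63)*(14/9) = 3422/81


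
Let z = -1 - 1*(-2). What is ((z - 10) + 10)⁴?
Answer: 1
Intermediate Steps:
z = 1 (z = -1 + 2 = 1)
((z - 10) + 10)⁴ = ((1 - 10) + 10)⁴ = (-9 + 10)⁴ = 1⁴ = 1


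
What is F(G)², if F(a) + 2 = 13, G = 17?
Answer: 121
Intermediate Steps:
F(a) = 11 (F(a) = -2 + 13 = 11)
F(G)² = 11² = 121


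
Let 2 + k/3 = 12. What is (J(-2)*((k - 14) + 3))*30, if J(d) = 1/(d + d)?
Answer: -285/2 ≈ -142.50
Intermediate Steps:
k = 30 (k = -6 + 3*12 = -6 + 36 = 30)
J(d) = 1/(2*d)
(J(-2)*((k - 14) + 3))*30 = (((1/2)/(-2))*((30 - 14) + 3))*30 = (((1/2)*(-1/2))*(16 + 3))*30 = -1/4*19*30 = -19/4*30 = -285/2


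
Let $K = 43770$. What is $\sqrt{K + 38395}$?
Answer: $\sqrt{82165} \approx 286.64$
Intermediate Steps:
$\sqrt{K + 38395} = \sqrt{43770 + 38395} = \sqrt{82165}$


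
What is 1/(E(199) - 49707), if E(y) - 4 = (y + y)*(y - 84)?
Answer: -1/3933 ≈ -0.00025426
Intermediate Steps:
E(y) = 4 + 2*y*(-84 + y) (E(y) = 4 + (y + y)*(y - 84) = 4 + (2*y)*(-84 + y) = 4 + 2*y*(-84 + y))
1/(E(199) - 49707) = 1/((4 - 168*199 + 2*199**2) - 49707) = 1/((4 - 33432 + 2*39601) - 49707) = 1/((4 - 33432 + 79202) - 49707) = 1/(45774 - 49707) = 1/(-3933) = -1/3933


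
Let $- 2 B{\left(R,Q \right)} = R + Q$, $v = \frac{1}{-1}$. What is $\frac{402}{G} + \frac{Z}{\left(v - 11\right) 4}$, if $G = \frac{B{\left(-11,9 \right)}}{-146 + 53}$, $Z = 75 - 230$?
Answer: $- \frac{1794373}{48} \approx -37383.0$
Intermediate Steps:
$Z = -155$ ($Z = 75 - 230 = -155$)
$v = -1$
$B{\left(R,Q \right)} = - \frac{Q}{2} - \frac{R}{2}$ ($B{\left(R,Q \right)} = - \frac{R + Q}{2} = - \frac{Q + R}{2} = - \frac{Q}{2} - \frac{R}{2}$)
$G = - \frac{1}{93}$ ($G = \frac{\left(- \frac{1}{2}\right) 9 - - \frac{11}{2}}{-146 + 53} = \frac{- \frac{9}{2} + \frac{11}{2}}{-93} = 1 \left(- \frac{1}{93}\right) = - \frac{1}{93} \approx -0.010753$)
$\frac{402}{G} + \frac{Z}{\left(v - 11\right) 4} = \frac{402}{- \frac{1}{93}} - \frac{155}{\left(-1 - 11\right) 4} = 402 \left(-93\right) - \frac{155}{\left(-12\right) 4} = -37386 - \frac{155}{-48} = -37386 - - \frac{155}{48} = -37386 + \frac{155}{48} = - \frac{1794373}{48}$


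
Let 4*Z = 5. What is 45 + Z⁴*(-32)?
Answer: -265/8 ≈ -33.125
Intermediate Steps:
Z = 5/4 (Z = (¼)*5 = 5/4 ≈ 1.2500)
45 + Z⁴*(-32) = 45 + (5/4)⁴*(-32) = 45 + (625/256)*(-32) = 45 - 625/8 = -265/8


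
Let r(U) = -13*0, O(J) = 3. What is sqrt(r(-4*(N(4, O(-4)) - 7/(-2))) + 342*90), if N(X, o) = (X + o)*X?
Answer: 18*sqrt(95) ≈ 175.44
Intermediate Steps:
N(X, o) = X*(X + o)
r(U) = 0
sqrt(r(-4*(N(4, O(-4)) - 7/(-2))) + 342*90) = sqrt(0 + 342*90) = sqrt(0 + 30780) = sqrt(30780) = 18*sqrt(95)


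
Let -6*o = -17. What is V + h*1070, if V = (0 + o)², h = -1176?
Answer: -45299231/36 ≈ -1.2583e+6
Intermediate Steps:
o = 17/6 (o = -⅙*(-17) = 17/6 ≈ 2.8333)
V = 289/36 (V = (0 + 17/6)² = (17/6)² = 289/36 ≈ 8.0278)
V + h*1070 = 289/36 - 1176*1070 = 289/36 - 1258320 = -45299231/36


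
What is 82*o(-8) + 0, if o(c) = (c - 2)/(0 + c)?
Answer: 205/2 ≈ 102.50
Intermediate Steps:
o(c) = (-2 + c)/c
82*o(-8) + 0 = 82*((-2 - 8)/(-8)) + 0 = 82*(-⅛*(-10)) + 0 = 82*(5/4) + 0 = 205/2 + 0 = 205/2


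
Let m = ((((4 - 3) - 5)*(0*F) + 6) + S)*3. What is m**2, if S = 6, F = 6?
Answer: 1296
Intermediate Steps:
m = 36 (m = ((((4 - 3) - 5)*(0*6) + 6) + 6)*3 = (((1 - 5)*0 + 6) + 6)*3 = ((-4*0 + 6) + 6)*3 = ((0 + 6) + 6)*3 = (6 + 6)*3 = 12*3 = 36)
m**2 = 36**2 = 1296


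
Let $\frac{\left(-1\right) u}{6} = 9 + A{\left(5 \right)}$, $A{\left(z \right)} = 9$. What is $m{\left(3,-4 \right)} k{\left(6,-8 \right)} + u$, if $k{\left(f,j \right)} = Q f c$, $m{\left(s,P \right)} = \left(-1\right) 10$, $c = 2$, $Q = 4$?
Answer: $-588$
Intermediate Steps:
$u = -108$ ($u = - 6 \left(9 + 9\right) = \left(-6\right) 18 = -108$)
$m{\left(s,P \right)} = -10$
$k{\left(f,j \right)} = 8 f$ ($k{\left(f,j \right)} = 4 f 2 = 8 f$)
$m{\left(3,-4 \right)} k{\left(6,-8 \right)} + u = - 10 \cdot 8 \cdot 6 - 108 = \left(-10\right) 48 - 108 = -480 - 108 = -588$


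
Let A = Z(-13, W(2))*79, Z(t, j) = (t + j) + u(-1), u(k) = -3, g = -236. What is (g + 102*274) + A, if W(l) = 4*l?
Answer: 27080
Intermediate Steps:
Z(t, j) = -3 + j + t (Z(t, j) = (t + j) - 3 = (j + t) - 3 = -3 + j + t)
A = -632 (A = (-3 + 4*2 - 13)*79 = (-3 + 8 - 13)*79 = -8*79 = -632)
(g + 102*274) + A = (-236 + 102*274) - 632 = (-236 + 27948) - 632 = 27712 - 632 = 27080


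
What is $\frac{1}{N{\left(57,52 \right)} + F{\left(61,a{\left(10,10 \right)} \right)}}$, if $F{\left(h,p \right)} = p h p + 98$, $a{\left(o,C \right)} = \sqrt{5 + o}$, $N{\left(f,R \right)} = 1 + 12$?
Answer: $\frac{1}{1026} \approx 0.00097466$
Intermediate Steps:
$N{\left(f,R \right)} = 13$
$F{\left(h,p \right)} = 98 + h p^{2}$ ($F{\left(h,p \right)} = h p p + 98 = h p^{2} + 98 = 98 + h p^{2}$)
$\frac{1}{N{\left(57,52 \right)} + F{\left(61,a{\left(10,10 \right)} \right)}} = \frac{1}{13 + \left(98 + 61 \left(\sqrt{5 + 10}\right)^{2}\right)} = \frac{1}{13 + \left(98 + 61 \left(\sqrt{15}\right)^{2}\right)} = \frac{1}{13 + \left(98 + 61 \cdot 15\right)} = \frac{1}{13 + \left(98 + 915\right)} = \frac{1}{13 + 1013} = \frac{1}{1026}$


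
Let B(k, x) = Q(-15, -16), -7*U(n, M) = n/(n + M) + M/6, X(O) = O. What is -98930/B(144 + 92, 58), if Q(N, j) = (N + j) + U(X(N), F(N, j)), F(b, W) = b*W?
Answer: 5193825/1927 ≈ 2695.3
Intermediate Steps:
F(b, W) = W*b
U(n, M) = -M/42 - n/(7*(M + n)) (U(n, M) = -(n/(n + M) + M/6)/7 = -(n/(M + n) + M*(⅙))/7 = -(n/(M + n) + M/6)/7 = -(M/6 + n/(M + n))/7 = -M/42 - n/(7*(M + n)))
Q(N, j) = N + j + (-6*N - j*N² - N²*j²)/(42*(N + N*j)) (Q(N, j) = (N + j) + (-(j*N)² - 6*N - j*N*N)/(42*(j*N + N)) = (N + j) + (-(N*j)² - 6*N - N*j*N)/(42*(N*j + N)) = (N + j) + (-N²*j² - 6*N - j*N²)/(42*(N + N*j)) = (N + j) + (-6*N - j*N² - N²*j²)/(42*(N + N*j)) = N + j + (-6*N - j*N² - N²*j²)/(42*(N + N*j)))
B(k, x) = -3854/105 (B(k, x) = (-6 - 1*(-15)*(-16) - 1*(-15)*(-16)² + 42*(1 - 16)*(-15 - 16))/(42*(1 - 16)) = (1/42)*(-6 - 240 - 1*(-15)*256 + 42*(-15)*(-31))/(-15) = (1/42)*(-1/15)*(-6 - 240 + 3840 + 19530) = (1/42)*(-1/15)*23124 = -3854/105)
-98930/B(144 + 92, 58) = -98930/(-3854/105) = -98930*(-105/3854) = 5193825/1927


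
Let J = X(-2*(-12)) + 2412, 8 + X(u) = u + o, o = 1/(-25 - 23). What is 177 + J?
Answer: 125039/48 ≈ 2605.0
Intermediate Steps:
o = -1/48 (o = 1/(-48) = -1/48 ≈ -0.020833)
X(u) = -385/48 + u (X(u) = -8 + (u - 1/48) = -8 + (-1/48 + u) = -385/48 + u)
J = 116543/48 (J = (-385/48 - 2*(-12)) + 2412 = (-385/48 + 24) + 2412 = 767/48 + 2412 = 116543/48 ≈ 2428.0)
177 + J = 177 + 116543/48 = 125039/48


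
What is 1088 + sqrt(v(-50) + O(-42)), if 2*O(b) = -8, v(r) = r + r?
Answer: 1088 + 2*I*sqrt(26) ≈ 1088.0 + 10.198*I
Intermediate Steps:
v(r) = 2*r
O(b) = -4 (O(b) = (1/2)*(-8) = -4)
1088 + sqrt(v(-50) + O(-42)) = 1088 + sqrt(2*(-50) - 4) = 1088 + sqrt(-100 - 4) = 1088 + sqrt(-104) = 1088 + 2*I*sqrt(26)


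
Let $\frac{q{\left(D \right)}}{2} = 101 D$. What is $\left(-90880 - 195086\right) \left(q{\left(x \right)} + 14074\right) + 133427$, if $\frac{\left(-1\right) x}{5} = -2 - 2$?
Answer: $-5179854697$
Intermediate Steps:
$x = 20$ ($x = - 5 \left(-2 - 2\right) = \left(-5\right) \left(-4\right) = 20$)
$q{\left(D \right)} = 202 D$ ($q{\left(D \right)} = 2 \cdot 101 D = 202 D$)
$\left(-90880 - 195086\right) \left(q{\left(x \right)} + 14074\right) + 133427 = \left(-90880 - 195086\right) \left(202 \cdot 20 + 14074\right) + 133427 = - 285966 \left(4040 + 14074\right) + 133427 = \left(-285966\right) 18114 + 133427 = -5179988124 + 133427 = -5179854697$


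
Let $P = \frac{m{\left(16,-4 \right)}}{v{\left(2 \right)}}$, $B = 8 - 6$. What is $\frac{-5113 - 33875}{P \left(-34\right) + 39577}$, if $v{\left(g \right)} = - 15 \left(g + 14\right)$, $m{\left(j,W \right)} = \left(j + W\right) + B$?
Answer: $- \frac{2339280}{2374739} \approx -0.98507$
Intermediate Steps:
$B = 2$
$m{\left(j,W \right)} = 2 + W + j$ ($m{\left(j,W \right)} = \left(j + W\right) + 2 = \left(W + j\right) + 2 = 2 + W + j$)
$v{\left(g \right)} = -210 - 15 g$ ($v{\left(g \right)} = - 15 \left(14 + g\right) = -210 - 15 g$)
$P = - \frac{7}{120}$ ($P = \frac{2 - 4 + 16}{-210 - 30} = \frac{14}{-210 - 30} = \frac{14}{-240} = 14 \left(- \frac{1}{240}\right) = - \frac{7}{120} \approx -0.058333$)
$\frac{-5113 - 33875}{P \left(-34\right) + 39577} = \frac{-5113 - 33875}{\left(- \frac{7}{120}\right) \left(-34\right) + 39577} = - \frac{38988}{\frac{119}{60} + 39577} = - \frac{38988}{\frac{2374739}{60}} = \left(-38988\right) \frac{60}{2374739} = - \frac{2339280}{2374739}$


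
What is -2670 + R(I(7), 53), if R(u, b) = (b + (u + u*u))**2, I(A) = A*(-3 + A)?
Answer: 745555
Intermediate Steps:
R(u, b) = (b + u + u**2)**2 (R(u, b) = (b + (u + u**2))**2 = (b + u + u**2)**2)
-2670 + R(I(7), 53) = -2670 + (53 + 7*(-3 + 7) + (7*(-3 + 7))**2)**2 = -2670 + (53 + 7*4 + (7*4)**2)**2 = -2670 + (53 + 28 + 28**2)**2 = -2670 + (53 + 28 + 784)**2 = -2670 + 865**2 = -2670 + 748225 = 745555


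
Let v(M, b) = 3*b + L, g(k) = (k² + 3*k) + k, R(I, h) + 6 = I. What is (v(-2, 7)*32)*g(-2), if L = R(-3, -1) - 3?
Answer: -1152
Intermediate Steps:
R(I, h) = -6 + I
g(k) = k² + 4*k
L = -12 (L = (-6 - 3) - 3 = -9 - 3 = -12)
v(M, b) = -12 + 3*b (v(M, b) = 3*b - 12 = -12 + 3*b)
(v(-2, 7)*32)*g(-2) = ((-12 + 3*7)*32)*(-2*(4 - 2)) = ((-12 + 21)*32)*(-2*2) = (9*32)*(-4) = 288*(-4) = -1152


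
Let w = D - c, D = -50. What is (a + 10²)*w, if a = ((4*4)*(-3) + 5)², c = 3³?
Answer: -150073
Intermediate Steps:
c = 27
a = 1849 (a = (16*(-3) + 5)² = (-48 + 5)² = (-43)² = 1849)
w = -77 (w = -50 - 1*27 = -50 - 27 = -77)
(a + 10²)*w = (1849 + 10²)*(-77) = (1849 + 100)*(-77) = 1949*(-77) = -150073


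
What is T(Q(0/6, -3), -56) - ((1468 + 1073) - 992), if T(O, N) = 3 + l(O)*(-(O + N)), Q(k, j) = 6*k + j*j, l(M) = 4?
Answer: -1358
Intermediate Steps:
Q(k, j) = j**2 + 6*k (Q(k, j) = 6*k + j**2 = j**2 + 6*k)
T(O, N) = 3 - 4*N - 4*O (T(O, N) = 3 + 4*(-(O + N)) = 3 + 4*(-(N + O)) = 3 + 4*(-N - O) = 3 + (-4*N - 4*O) = 3 - 4*N - 4*O)
T(Q(0/6, -3), -56) - ((1468 + 1073) - 992) = (3 - 4*(-56) - 4*((-3)**2 + 6*(0/6))) - ((1468 + 1073) - 992) = (3 + 224 - 4*(9 + 6*(0*(1/6)))) - (2541 - 992) = (3 + 224 - 4*(9 + 6*0)) - 1*1549 = (3 + 224 - 4*(9 + 0)) - 1549 = (3 + 224 - 4*9) - 1549 = (3 + 224 - 36) - 1549 = 191 - 1549 = -1358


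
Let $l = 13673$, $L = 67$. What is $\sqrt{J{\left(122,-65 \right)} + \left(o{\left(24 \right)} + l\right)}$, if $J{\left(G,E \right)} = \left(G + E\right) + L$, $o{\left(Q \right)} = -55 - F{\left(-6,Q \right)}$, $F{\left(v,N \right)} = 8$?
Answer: $3 \sqrt{1526} \approx 117.19$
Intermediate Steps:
$o{\left(Q \right)} = -63$ ($o{\left(Q \right)} = -55 - 8 = -63$)
$J{\left(G,E \right)} = 67 + E + G$ ($J{\left(G,E \right)} = \left(G + E\right) + 67 = \left(E + G\right) + 67 = 67 + E + G$)
$\sqrt{J{\left(122,-65 \right)} + \left(o{\left(24 \right)} + l\right)} = \sqrt{\left(67 - 65 + 122\right) + \left(-63 + 13673\right)} = \sqrt{124 + 13610} = \sqrt{13734} = 3 \sqrt{1526}$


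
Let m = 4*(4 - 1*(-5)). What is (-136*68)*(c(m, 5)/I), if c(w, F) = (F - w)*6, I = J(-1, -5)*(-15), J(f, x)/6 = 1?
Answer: -286688/15 ≈ -19113.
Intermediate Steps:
m = 36 (m = 4*(4 + 5) = 4*9 = 36)
J(f, x) = 6 (J(f, x) = 6*1 = 6)
I = -90 (I = 6*(-15) = -90)
c(w, F) = -6*w + 6*F
(-136*68)*(c(m, 5)/I) = (-136*68)*((-6*36 + 6*5)/(-90)) = -9248*(-216 + 30)*(-1)/90 = -(-1720128)*(-1)/90 = -9248*31/15 = -286688/15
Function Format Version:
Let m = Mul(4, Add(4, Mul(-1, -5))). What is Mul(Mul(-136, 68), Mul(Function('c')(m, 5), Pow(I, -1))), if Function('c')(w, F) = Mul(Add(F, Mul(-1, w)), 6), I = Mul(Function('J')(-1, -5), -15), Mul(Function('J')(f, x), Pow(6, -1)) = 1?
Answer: Rational(-286688, 15) ≈ -19113.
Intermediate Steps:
m = 36 (m = Mul(4, Add(4, 5)) = Mul(4, 9) = 36)
Function('J')(f, x) = 6 (Function('J')(f, x) = Mul(6, 1) = 6)
I = -90 (I = Mul(6, -15) = -90)
Function('c')(w, F) = Add(Mul(-6, w), Mul(6, F))
Mul(Mul(-136, 68), Mul(Function('c')(m, 5), Pow(I, -1))) = Mul(Mul(-136, 68), Mul(Add(Mul(-6, 36), Mul(6, 5)), Pow(-90, -1))) = Mul(-9248, Mul(Add(-216, 30), Rational(-1, 90))) = Mul(-9248, Mul(-186, Rational(-1, 90))) = Mul(-9248, Rational(31, 15)) = Rational(-286688, 15)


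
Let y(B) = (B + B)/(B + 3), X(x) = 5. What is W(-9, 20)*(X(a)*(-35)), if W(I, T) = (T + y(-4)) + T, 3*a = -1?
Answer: -8400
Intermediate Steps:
a = -⅓ (a = (⅓)*(-1) = -⅓ ≈ -0.33333)
y(B) = 2*B/(3 + B) (y(B) = (2*B)/(3 + B) = 2*B/(3 + B))
W(I, T) = 8 + 2*T (W(I, T) = (T + 2*(-4)/(3 - 4)) + T = (T + 2*(-4)/(-1)) + T = (T + 2*(-4)*(-1)) + T = (T + 8) + T = (8 + T) + T = 8 + 2*T)
W(-9, 20)*(X(a)*(-35)) = (8 + 2*20)*(5*(-35)) = (8 + 40)*(-175) = 48*(-175) = -8400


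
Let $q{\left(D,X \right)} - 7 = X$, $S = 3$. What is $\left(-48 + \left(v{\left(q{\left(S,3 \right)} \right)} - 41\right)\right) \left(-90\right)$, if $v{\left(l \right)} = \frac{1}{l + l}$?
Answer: $\frac{16011}{2} \approx 8005.5$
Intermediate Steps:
$q{\left(D,X \right)} = 7 + X$
$v{\left(l \right)} = \frac{1}{2 l}$
$\left(-48 + \left(v{\left(q{\left(S,3 \right)} \right)} - 41\right)\right) \left(-90\right) = \left(-48 + \left(\frac{1}{2 \left(7 + 3\right)} - 41\right)\right) \left(-90\right) = \left(-48 - \left(41 - \frac{1}{2 \cdot 10}\right)\right) \left(-90\right) = \left(-48 + \left(\frac{1}{2} \cdot \frac{1}{10} - 41\right)\right) \left(-90\right) = \left(-48 + \left(\frac{1}{20} - 41\right)\right) \left(-90\right) = \left(-48 - \frac{819}{20}\right) \left(-90\right) = \left(- \frac{1779}{20}\right) \left(-90\right) = \frac{16011}{2}$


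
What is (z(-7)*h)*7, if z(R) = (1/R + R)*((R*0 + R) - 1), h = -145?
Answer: -58000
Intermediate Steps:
z(R) = (-1 + R)*(R + 1/R) (z(R) = (R + 1/R)*((0 + R) - 1) = (R + 1/R)*(R - 1) = (R + 1/R)*(-1 + R) = (-1 + R)*(R + 1/R))
(z(-7)*h)*7 = ((1 + (-7)² - 1*(-7) - 1/(-7))*(-145))*7 = ((1 + 49 + 7 - 1*(-⅐))*(-145))*7 = ((1 + 49 + 7 + ⅐)*(-145))*7 = ((400/7)*(-145))*7 = -58000/7*7 = -58000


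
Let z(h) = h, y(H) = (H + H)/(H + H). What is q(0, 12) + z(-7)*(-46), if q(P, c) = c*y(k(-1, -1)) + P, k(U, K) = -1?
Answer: 334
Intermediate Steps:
y(H) = 1 (y(H) = (2*H)/((2*H)) = (2*H)*(1/(2*H)) = 1)
q(P, c) = P + c (q(P, c) = c*1 + P = c + P = P + c)
q(0, 12) + z(-7)*(-46) = (0 + 12) - 7*(-46) = 12 + 322 = 334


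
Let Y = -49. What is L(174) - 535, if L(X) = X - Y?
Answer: -312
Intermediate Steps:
L(X) = 49 + X (L(X) = X - 1*(-49) = X + 49 = 49 + X)
L(174) - 535 = (49 + 174) - 535 = 223 - 535 = -312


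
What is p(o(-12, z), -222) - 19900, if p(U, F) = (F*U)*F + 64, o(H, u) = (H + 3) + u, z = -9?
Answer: -906948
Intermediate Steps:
o(H, u) = 3 + H + u (o(H, u) = (3 + H) + u = 3 + H + u)
p(U, F) = 64 + U*F² (p(U, F) = U*F² + 64 = 64 + U*F²)
p(o(-12, z), -222) - 19900 = (64 + (3 - 12 - 9)*(-222)²) - 19900 = (64 - 18*49284) - 19900 = (64 - 887112) - 19900 = -887048 - 19900 = -906948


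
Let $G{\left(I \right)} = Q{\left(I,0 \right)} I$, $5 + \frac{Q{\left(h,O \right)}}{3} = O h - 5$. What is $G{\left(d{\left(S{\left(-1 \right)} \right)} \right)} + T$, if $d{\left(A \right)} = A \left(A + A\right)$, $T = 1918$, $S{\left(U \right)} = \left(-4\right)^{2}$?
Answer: $-13442$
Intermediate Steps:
$S{\left(U \right)} = 16$
$Q{\left(h,O \right)} = -30 + 3 O h$ ($Q{\left(h,O \right)} = -15 + 3 \left(O h - 5\right) = -15 + 3 \left(-5 + O h\right) = -15 + \left(-15 + 3 O h\right) = -30 + 3 O h$)
$d{\left(A \right)} = 2 A^{2}$ ($d{\left(A \right)} = A 2 A = 2 A^{2}$)
$G{\left(I \right)} = - 30 I$ ($G{\left(I \right)} = \left(-30 + 3 \cdot 0 I\right) I = \left(-30 + 0\right) I = - 30 I$)
$G{\left(d{\left(S{\left(-1 \right)} \right)} \right)} + T = - 30 \cdot 2 \cdot 16^{2} + 1918 = - 30 \cdot 2 \cdot 256 + 1918 = \left(-30\right) 512 + 1918 = -15360 + 1918 = -13442$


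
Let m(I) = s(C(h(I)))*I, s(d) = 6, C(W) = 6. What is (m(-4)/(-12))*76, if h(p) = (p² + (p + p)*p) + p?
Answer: 152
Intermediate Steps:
h(p) = p + 3*p² (h(p) = (p² + (2*p)*p) + p = (p² + 2*p²) + p = 3*p² + p = p + 3*p²)
m(I) = 6*I
(m(-4)/(-12))*76 = ((6*(-4))/(-12))*76 = -24*(-1/12)*76 = 2*76 = 152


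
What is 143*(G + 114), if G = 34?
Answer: 21164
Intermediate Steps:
143*(G + 114) = 143*(34 + 114) = 143*148 = 21164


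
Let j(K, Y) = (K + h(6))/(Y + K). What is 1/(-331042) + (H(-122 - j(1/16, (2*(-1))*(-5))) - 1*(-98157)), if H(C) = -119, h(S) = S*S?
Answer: 32454695595/331042 ≈ 98038.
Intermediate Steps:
h(S) = S²
j(K, Y) = (36 + K)/(K + Y) (j(K, Y) = (K + 6²)/(Y + K) = (K + 36)/(K + Y) = (36 + K)/(K + Y))
1/(-331042) + (H(-122 - j(1/16, (2*(-1))*(-5))) - 1*(-98157)) = 1/(-331042) + (-119 - 1*(-98157)) = -1/331042 + (-119 + 98157) = -1/331042 + 98038 = 32454695595/331042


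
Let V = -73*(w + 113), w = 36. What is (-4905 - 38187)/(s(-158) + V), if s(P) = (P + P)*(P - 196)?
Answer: -43092/100987 ≈ -0.42671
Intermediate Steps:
V = -10877 (V = -73*(36 + 113) = -73*149 = -10877)
s(P) = 2*P*(-196 + P) (s(P) = (2*P)*(-196 + P) = 2*P*(-196 + P))
(-4905 - 38187)/(s(-158) + V) = (-4905 - 38187)/(2*(-158)*(-196 - 158) - 10877) = -43092/(2*(-158)*(-354) - 10877) = -43092/(111864 - 10877) = -43092/100987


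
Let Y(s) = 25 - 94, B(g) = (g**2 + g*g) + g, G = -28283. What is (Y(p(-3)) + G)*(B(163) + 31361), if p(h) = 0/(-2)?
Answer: -2400337024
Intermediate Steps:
p(h) = 0 (p(h) = 0*(-1/2) = 0)
B(g) = g + 2*g**2 (B(g) = (g**2 + g**2) + g = 2*g**2 + g = g + 2*g**2)
Y(s) = -69
(Y(p(-3)) + G)*(B(163) + 31361) = (-69 - 28283)*(163*(1 + 2*163) + 31361) = -28352*(163*(1 + 326) + 31361) = -28352*(163*327 + 31361) = -28352*(53301 + 31361) = -28352*84662 = -2400337024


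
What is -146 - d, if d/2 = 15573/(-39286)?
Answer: -2852305/19643 ≈ -145.21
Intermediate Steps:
d = -15573/19643 (d = 2*(15573/(-39286)) = 2*(15573*(-1/39286)) = 2*(-15573/39286) = -15573/19643 ≈ -0.79280)
-146 - d = -146 - 1*(-15573/19643) = -146 + 15573/19643 = -2852305/19643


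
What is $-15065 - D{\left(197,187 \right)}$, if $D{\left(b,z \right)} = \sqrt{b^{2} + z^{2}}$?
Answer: $-15065 - \sqrt{73778} \approx -15337.0$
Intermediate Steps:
$-15065 - D{\left(197,187 \right)} = -15065 - \sqrt{197^{2} + 187^{2}} = -15065 - \sqrt{38809 + 34969} = -15065 - \sqrt{73778}$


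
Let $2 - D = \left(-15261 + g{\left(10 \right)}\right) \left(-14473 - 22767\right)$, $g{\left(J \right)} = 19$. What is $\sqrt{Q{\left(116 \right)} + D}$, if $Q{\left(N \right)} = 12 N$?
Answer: $3 i \sqrt{63067854} \approx 23825.0 i$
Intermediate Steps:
$D = -567612078$ ($D = 2 - \left(-15261 + 19\right) \left(-14473 - 22767\right) = 2 - \left(-15242\right) \left(-37240\right) = 2 - 567612080 = -567612078$)
$\sqrt{Q{\left(116 \right)} + D} = \sqrt{12 \cdot 116 - 567612078} = \sqrt{1392 - 567612078} = \sqrt{-567610686} = 3 i \sqrt{63067854}$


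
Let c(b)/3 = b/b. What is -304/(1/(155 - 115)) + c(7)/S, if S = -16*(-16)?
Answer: -3112957/256 ≈ -12160.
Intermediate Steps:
c(b) = 3 (c(b) = 3*(b/b) = 3*1 = 3)
S = 256
-304/(1/(155 - 115)) + c(7)/S = -304/(1/(155 - 115)) + 3/256 = -304/(1/40) + 3*(1/256) = -304/1/40 + 3/256 = -304*40 + 3/256 = -12160 + 3/256 = -3112957/256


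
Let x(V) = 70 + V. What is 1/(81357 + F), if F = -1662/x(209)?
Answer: 93/7565647 ≈ 1.2292e-5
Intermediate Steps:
F = -554/93 (F = -1662/(70 + 209) = -1662/279 = -1662*1/279 = -554/93 ≈ -5.9570)
1/(81357 + F) = 1/(81357 - 554/93) = 1/(7565647/93) = 93/7565647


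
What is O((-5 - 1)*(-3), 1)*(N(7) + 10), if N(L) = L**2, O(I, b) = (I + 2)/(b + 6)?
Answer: 1180/7 ≈ 168.57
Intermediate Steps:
O(I, b) = (2 + I)/(6 + b)
O((-5 - 1)*(-3), 1)*(N(7) + 10) = ((2 + (-5 - 1)*(-3))/(6 + 1))*(7**2 + 10) = ((2 - 6*(-3))/7)*(49 + 10) = ((2 + 18)/7)*59 = ((1/7)*20)*59 = (20/7)*59 = 1180/7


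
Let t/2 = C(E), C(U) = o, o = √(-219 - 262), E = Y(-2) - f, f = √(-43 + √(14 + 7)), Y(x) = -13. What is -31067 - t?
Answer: -31067 - 2*I*√481 ≈ -31067.0 - 43.863*I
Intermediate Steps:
f = √(-43 + √21) ≈ 6.1982*I
E = -13 - √(-43 + √21) ≈ -13.0 - 6.1982*I
o = I*√481 (o = √(-481) = I*√481 ≈ 21.932*I)
C(U) = I*√481
t = 2*I*√481 (t = 2*(I*√481) = 2*I*√481 ≈ 43.863*I)
-31067 - t = -31067 - 2*I*√481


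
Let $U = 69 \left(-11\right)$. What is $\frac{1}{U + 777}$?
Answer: $\frac{1}{18} \approx 0.055556$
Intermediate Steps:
$U = -759$
$\frac{1}{U + 777} = \frac{1}{-759 + 777} = \frac{1}{18}$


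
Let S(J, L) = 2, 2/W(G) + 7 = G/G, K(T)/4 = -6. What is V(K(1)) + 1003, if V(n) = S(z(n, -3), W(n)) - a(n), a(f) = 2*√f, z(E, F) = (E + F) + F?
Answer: 1005 - 4*I*√6 ≈ 1005.0 - 9.798*I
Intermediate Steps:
K(T) = -24 (K(T) = 4*(-6) = -24)
z(E, F) = E + 2*F
W(G) = -⅓ (W(G) = 2/(-7 + G/G) = 2/(-7 + 1) = 2/(-6) = 2*(-⅙) = -⅓)
V(n) = 2 - 2*√n
V(K(1)) + 1003 = (2 - 4*I*√6) + 1003 = 1005 - 4*I*√6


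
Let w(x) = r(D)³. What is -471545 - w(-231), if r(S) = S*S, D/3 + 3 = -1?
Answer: -3457529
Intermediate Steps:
D = -12 (D = -9 + 3*(-1) = -9 - 3 = -12)
r(S) = S²
w(x) = 2985984 (w(x) = ((-12)²)³ = 144³ = 2985984)
-471545 - w(-231) = -471545 - 1*2985984 = -471545 - 2985984 = -3457529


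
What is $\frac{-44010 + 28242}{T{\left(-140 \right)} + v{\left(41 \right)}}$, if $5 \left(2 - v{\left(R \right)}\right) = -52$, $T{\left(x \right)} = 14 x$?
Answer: $\frac{4380}{541} \approx 8.0961$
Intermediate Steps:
$v{\left(R \right)} = \frac{62}{5}$ ($v{\left(R \right)} = 2 - - \frac{52}{5} = 2 + \frac{52}{5} = \frac{62}{5}$)
$\frac{-44010 + 28242}{T{\left(-140 \right)} + v{\left(41 \right)}} = \frac{-44010 + 28242}{14 \left(-140\right) + \frac{62}{5}} = - \frac{15768}{-1960 + \frac{62}{5}} = - \frac{15768}{- \frac{9738}{5}} = \left(-15768\right) \left(- \frac{5}{9738}\right) = \frac{4380}{541}$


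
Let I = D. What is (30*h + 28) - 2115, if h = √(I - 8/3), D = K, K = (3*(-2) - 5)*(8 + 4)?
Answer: -2087 + 20*I*√303 ≈ -2087.0 + 348.14*I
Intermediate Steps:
K = -132 (K = (-6 - 5)*12 = -11*12 = -132)
D = -132
I = -132
h = 2*I*√303/3 (h = √(-132 - 8/3) = √(-404/3) = 2*I*√303/3 ≈ 11.605*I)
(30*h + 28) - 2115 = (30*(2*I*√303/3) + 28) - 2115 = (20*I*√303 + 28) - 2115 = (28 + 20*I*√303) - 2115 = -2087 + 20*I*√303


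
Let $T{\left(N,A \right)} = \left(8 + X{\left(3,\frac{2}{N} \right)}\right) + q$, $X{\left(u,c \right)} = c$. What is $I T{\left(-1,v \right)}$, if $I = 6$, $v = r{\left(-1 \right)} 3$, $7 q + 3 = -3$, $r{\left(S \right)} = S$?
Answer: $\frac{216}{7} \approx 30.857$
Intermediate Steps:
$q = - \frac{6}{7}$ ($q = - \frac{3}{7} + \frac{1}{7} \left(-3\right) = - \frac{3}{7} - \frac{3}{7} = - \frac{6}{7} \approx -0.85714$)
$v = -3$ ($v = \left(-1\right) 3 = -3$)
$T{\left(N,A \right)} = \frac{50}{7} + \frac{2}{N}$ ($T{\left(N,A \right)} = \left(8 + \frac{2}{N}\right) - \frac{6}{7} = \frac{50}{7} + \frac{2}{N}$)
$I T{\left(-1,v \right)} = 6 \left(\frac{50}{7} + \frac{2}{-1}\right) = 6 \left(\frac{50}{7} + 2 \left(-1\right)\right) = 6 \left(\frac{50}{7} - 2\right) = 6 \cdot \frac{36}{7} = \frac{216}{7}$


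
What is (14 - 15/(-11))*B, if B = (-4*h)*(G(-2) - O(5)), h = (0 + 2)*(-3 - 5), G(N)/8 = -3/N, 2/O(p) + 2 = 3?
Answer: 108160/11 ≈ 9832.7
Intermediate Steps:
O(p) = 2 (O(p) = 2/(-2 + 3) = 2/1 = 2*1 = 2)
G(N) = -24/N (G(N) = 8*(-3/N) = -24/N)
h = -16 (h = 2*(-8) = -16)
B = 640 (B = (-4*(-16))*(-24/(-2) - 1*2) = 64*(-24*(-½) - 2) = 64*(12 - 2) = 64*10 = 640)
(14 - 15/(-11))*B = (14 - 15/(-11))*640 = (14 - 15*(-1/11))*640 = (14 + 15/11)*640 = (169/11)*640 = 108160/11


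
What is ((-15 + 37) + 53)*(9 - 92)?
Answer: -6225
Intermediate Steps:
((-15 + 37) + 53)*(9 - 92) = (22 + 53)*(-83) = 75*(-83) = -6225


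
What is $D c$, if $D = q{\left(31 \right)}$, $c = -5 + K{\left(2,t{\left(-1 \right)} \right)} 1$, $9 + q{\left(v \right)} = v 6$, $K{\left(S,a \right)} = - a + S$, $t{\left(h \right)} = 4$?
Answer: $-1239$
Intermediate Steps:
$K{\left(S,a \right)} = S - a$
$q{\left(v \right)} = -9 + 6 v$ ($q{\left(v \right)} = -9 + v 6 = -9 + 6 v$)
$c = -7$ ($c = -5 + \left(2 - 4\right) 1 = -5 - 2 = -7$)
$D = 177$ ($D = -9 + 6 \cdot 31 = -9 + 186 = 177$)
$D c = 177 \left(-7\right) = -1239$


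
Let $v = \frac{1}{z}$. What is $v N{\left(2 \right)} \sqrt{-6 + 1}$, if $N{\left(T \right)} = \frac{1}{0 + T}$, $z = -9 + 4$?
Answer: $- \frac{i \sqrt{5}}{10} \approx - 0.22361 i$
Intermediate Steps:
$z = -5$
$N{\left(T \right)} = \frac{1}{T}$
$v = - \frac{1}{5}$ ($v = \frac{1}{-5} = - \frac{1}{5} \approx -0.2$)
$v N{\left(2 \right)} \sqrt{-6 + 1} = - \frac{1}{5 \cdot 2} \sqrt{-6 + 1} = \left(- \frac{1}{5}\right) \frac{1}{2} \sqrt{-5} = - \frac{i \sqrt{5}}{10}$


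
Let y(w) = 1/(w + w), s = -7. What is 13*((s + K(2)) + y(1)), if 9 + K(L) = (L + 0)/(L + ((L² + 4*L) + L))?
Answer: -1599/8 ≈ -199.88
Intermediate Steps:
y(w) = 1/(2*w)
K(L) = -9 + L/(L² + 6*L) (K(L) = -9 + (L + 0)/(L + ((L² + 4*L) + L)) = -9 + L/(L + (L² + 5*L)) = -9 + L/(L² + 6*L))
13*((s + K(2)) + y(1)) = 13*((-7 + (-53 - 9*2)/(6 + 2)) + (½)/1) = 13*((-7 + (-53 - 18)/8) + (½)*1) = 13*((-7 + (⅛)*(-71)) + ½) = 13*((-7 - 71/8) + ½) = 13*(-127/8 + ½) = 13*(-123/8) = -1599/8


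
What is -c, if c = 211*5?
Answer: -1055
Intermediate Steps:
c = 1055
-c = -1*1055 = -1055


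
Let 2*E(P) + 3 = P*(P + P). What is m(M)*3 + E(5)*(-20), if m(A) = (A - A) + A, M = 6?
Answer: -452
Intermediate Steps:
E(P) = -3/2 + P**2 (E(P) = -3/2 + (P*(P + P))/2 = -3/2 + (P*(2*P))/2 = -3/2 + (2*P**2)/2 = -3/2 + P**2)
m(A) = A (m(A) = 0 + A = A)
m(M)*3 + E(5)*(-20) = 6*3 + (-3/2 + 5**2)*(-20) = 18 + (-3/2 + 25)*(-20) = 18 + (47/2)*(-20) = 18 - 470 = -452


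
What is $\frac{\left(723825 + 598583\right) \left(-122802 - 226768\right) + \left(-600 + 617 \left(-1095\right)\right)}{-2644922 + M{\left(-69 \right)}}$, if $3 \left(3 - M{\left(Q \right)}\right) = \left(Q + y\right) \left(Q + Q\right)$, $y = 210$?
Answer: $\frac{462274840775}{2638433} \approx 1.7521 \cdot 10^{5}$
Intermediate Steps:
$M{\left(Q \right)} = 3 - \frac{2 Q \left(210 + Q\right)}{3}$ ($M{\left(Q \right)} = 3 - \frac{\left(Q + 210\right) \left(Q + Q\right)}{3} = 3 - \frac{\left(210 + Q\right) 2 Q}{3} = 3 - \frac{2 Q \left(210 + Q\right)}{3}$)
$\frac{\left(723825 + 598583\right) \left(-122802 - 226768\right) + \left(-600 + 617 \left(-1095\right)\right)}{-2644922 + M{\left(-69 \right)}} = \frac{\left(723825 + 598583\right) \left(-122802 - 226768\right) + \left(-600 + 617 \left(-1095\right)\right)}{-2644922 - \left(-9663 + 3174\right)} = \frac{1322408 \left(-349570\right) - 676215}{-2644922 + \left(3 + 9660 - 3174\right)} = \frac{-462274164560 - 676215}{-2644922 + \left(3 + 9660 - 3174\right)} = - \frac{462274840775}{-2644922 + 6489} = - \frac{462274840775}{-2638433} = \left(-462274840775\right) \left(- \frac{1}{2638433}\right) = \frac{462274840775}{2638433}$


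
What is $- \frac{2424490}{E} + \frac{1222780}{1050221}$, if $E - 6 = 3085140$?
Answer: $\frac{613102256795}{1620042558633} \approx 0.37845$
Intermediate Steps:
$E = 3085146$ ($E = 6 + 3085140 = 3085146$)
$- \frac{2424490}{E} + \frac{1222780}{1050221} = - \frac{2424490}{3085146} + \frac{1222780}{1050221} = \left(-2424490\right) \frac{1}{3085146} + 1222780 \cdot \frac{1}{1050221} = - \frac{1212245}{1542573} + \frac{1222780}{1050221} = \frac{613102256795}{1620042558633}$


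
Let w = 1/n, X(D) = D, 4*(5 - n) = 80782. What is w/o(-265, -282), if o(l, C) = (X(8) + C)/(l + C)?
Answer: -547/5532197 ≈ -9.8876e-5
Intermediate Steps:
n = -40381/2 (n = 5 - ¼*80782 = 5 - 40391/2 = -40381/2 ≈ -20191.)
w = -2/40381 (w = 1/(-40381/2) = -2/40381 ≈ -4.9528e-5)
o(l, C) = (8 + C)/(C + l) (o(l, C) = (8 + C)/(l + C) = (8 + C)/(C + l))
w/o(-265, -282) = -2*(-282 - 265)/(8 - 282)/40381 = -2/(40381*(-274/(-547))) = -2/(40381*((-1/547*(-274)))) = -2/(40381*274/547) = -2/40381*547/274 = -547/5532197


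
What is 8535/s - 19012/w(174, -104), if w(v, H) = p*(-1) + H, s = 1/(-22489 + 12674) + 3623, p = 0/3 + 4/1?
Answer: 57092426969/320037696 ≈ 178.39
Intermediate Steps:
p = 4 (p = 0*(⅓) + 4*1 = 0 + 4 = 4)
s = 35559744/9815 (s = 1/(-9815) + 3623 = -1/9815 + 3623 = 35559744/9815 ≈ 3623.0)
w(v, H) = -4 + H (w(v, H) = 4*(-1) + H = -4 + H)
8535/s - 19012/w(174, -104) = 8535/(35559744/9815) - 19012/(-4 - 104) = 8535*(9815/35559744) - 19012/(-108) = 27923675/11853248 - 19012*(-1/108) = 27923675/11853248 + 4753/27 = 57092426969/320037696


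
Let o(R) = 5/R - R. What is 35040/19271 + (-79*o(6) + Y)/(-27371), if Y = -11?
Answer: 5708556247/3164799246 ≈ 1.8038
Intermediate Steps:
o(R) = -R + 5/R
35040/19271 + (-79*o(6) + Y)/(-27371) = 35040/19271 + (-79*(-1*6 + 5/6) - 11)/(-27371) = 35040*(1/19271) + (-79*(-6 + 5*(⅙)) - 11)*(-1/27371) = 35040/19271 + (-79*(-6 + ⅚) - 11)*(-1/27371) = 35040/19271 + (-79*(-31/6) - 11)*(-1/27371) = 35040/19271 + (2449/6 - 11)*(-1/27371) = 35040/19271 + (2383/6)*(-1/27371) = 35040/19271 - 2383/164226 = 5708556247/3164799246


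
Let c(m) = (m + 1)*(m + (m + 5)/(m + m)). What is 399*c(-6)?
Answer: 47215/4 ≈ 11804.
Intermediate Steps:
c(m) = (1 + m)*(m + (5 + m)/(2*m)) (c(m) = (1 + m)*(m + (5 + m)/((2*m))) = (1 + m)*(m + (5 + m)*(1/(2*m))) = (1 + m)*(m + (5 + m)/(2*m)))
399*c(-6) = 399*(3 + (-6)² + (3/2)*(-6) + (5/2)/(-6)) = 399*(3 + 36 - 9 + (5/2)*(-⅙)) = 399*(3 + 36 - 9 - 5/12) = 399*(355/12) = 47215/4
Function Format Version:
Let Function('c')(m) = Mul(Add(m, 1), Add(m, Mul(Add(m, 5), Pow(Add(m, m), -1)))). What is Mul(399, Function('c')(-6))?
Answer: Rational(47215, 4) ≈ 11804.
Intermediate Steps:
Function('c')(m) = Mul(Add(1, m), Add(m, Mul(Rational(1, 2), Pow(m, -1), Add(5, m)))) (Function('c')(m) = Mul(Add(1, m), Add(m, Mul(Add(5, m), Pow(Mul(2, m), -1)))) = Mul(Add(1, m), Add(m, Mul(Add(5, m), Mul(Rational(1, 2), Pow(m, -1))))) = Mul(Add(1, m), Add(m, Mul(Rational(1, 2), Pow(m, -1), Add(5, m)))))
Mul(399, Function('c')(-6)) = Mul(399, Add(3, Pow(-6, 2), Mul(Rational(3, 2), -6), Mul(Rational(5, 2), Pow(-6, -1)))) = Mul(399, Add(3, 36, -9, Mul(Rational(5, 2), Rational(-1, 6)))) = Mul(399, Add(3, 36, -9, Rational(-5, 12))) = Mul(399, Rational(355, 12)) = Rational(47215, 4)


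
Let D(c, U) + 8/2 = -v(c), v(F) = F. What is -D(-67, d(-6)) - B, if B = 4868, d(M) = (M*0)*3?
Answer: -4931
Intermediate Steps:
d(M) = 0 (d(M) = 0*3 = 0)
D(c, U) = -4 - c
-D(-67, d(-6)) - B = -(-4 - 1*(-67)) - 1*4868 = -(-4 + 67) - 4868 = -1*63 - 4868 = -63 - 4868 = -4931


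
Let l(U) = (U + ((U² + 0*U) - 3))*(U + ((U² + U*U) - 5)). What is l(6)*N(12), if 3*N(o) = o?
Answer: 11388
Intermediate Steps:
N(o) = o/3
l(U) = (-5 + U + 2*U²)*(-3 + U + U²) (l(U) = (U + ((U² + 0) - 3))*(U + ((U² + U²) - 5)) = (U + (U² - 3))*(U + (2*U² - 5)) = (U + (-3 + U²))*(U + (-5 + 2*U²)) = (-3 + U + U²)*(-5 + U + 2*U²) = (-5 + U + 2*U²)*(-3 + U + U²))
l(6)*N(12) = (15 - 10*6² - 8*6 + 2*6⁴ + 3*6³)*((⅓)*12) = (15 - 10*36 - 48 + 2*1296 + 3*216)*4 = (15 - 360 - 48 + 2592 + 648)*4 = 2847*4 = 11388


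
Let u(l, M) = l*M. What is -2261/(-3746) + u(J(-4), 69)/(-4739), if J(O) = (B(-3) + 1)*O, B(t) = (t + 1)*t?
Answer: 2564593/2536042 ≈ 1.0113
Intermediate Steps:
B(t) = t*(1 + t) (B(t) = (1 + t)*t = t*(1 + t))
J(O) = 7*O (J(O) = (-3*(1 - 3) + 1)*O = (-3*(-2) + 1)*O = (6 + 1)*O = 7*O)
u(l, M) = M*l
-2261/(-3746) + u(J(-4), 69)/(-4739) = -2261/(-3746) + (69*(7*(-4)))/(-4739) = -2261*(-1/3746) + (69*(-28))*(-1/4739) = 2261/3746 - 1932*(-1/4739) = 2261/3746 + 276/677 = 2564593/2536042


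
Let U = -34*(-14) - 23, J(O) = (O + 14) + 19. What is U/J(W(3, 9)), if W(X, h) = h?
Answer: 151/14 ≈ 10.786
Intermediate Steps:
J(O) = 33 + O (J(O) = (14 + O) + 19 = 33 + O)
U = 453 (U = 476 - 23 = 453)
U/J(W(3, 9)) = 453/(33 + 9) = 453/42 = 453*(1/42) = 151/14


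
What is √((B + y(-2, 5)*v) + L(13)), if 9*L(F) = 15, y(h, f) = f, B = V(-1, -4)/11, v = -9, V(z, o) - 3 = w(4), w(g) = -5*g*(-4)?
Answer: I*√38973/33 ≈ 5.9823*I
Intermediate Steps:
w(g) = 20*g
V(z, o) = 83 (V(z, o) = 3 + 20*4 = 3 + 80 = 83)
B = 83/11 ≈ 7.5455
L(F) = 5/3 (L(F) = (⅑)*15 = 5/3)
√((B + y(-2, 5)*v) + L(13)) = √((83/11 + 5*(-9)) + 5/3) = √((83/11 - 45) + 5/3) = √(-412/11 + 5/3) = √(-1181/33) = I*√38973/33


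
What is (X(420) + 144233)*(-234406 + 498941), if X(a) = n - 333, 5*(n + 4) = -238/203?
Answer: 1103898523602/29 ≈ 3.8065e+10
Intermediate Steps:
n = -614/145 (n = -4 + (-238/203)/5 = -4 + (-238*1/203)/5 = -4 + (⅕)*(-34/29) = -4 - 34/145 = -614/145 ≈ -4.2345)
X(a) = -48899/145 (X(a) = -614/145 - 333 = -48899/145)
(X(420) + 144233)*(-234406 + 498941) = (-48899/145 + 144233)*(-234406 + 498941) = (20864886/145)*264535 = 1103898523602/29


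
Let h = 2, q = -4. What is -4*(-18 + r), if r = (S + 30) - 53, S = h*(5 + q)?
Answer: 156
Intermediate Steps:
S = 2 (S = 2*(5 - 4) = 2*1 = 2)
r = -21 (r = (2 + 30) - 53 = 32 - 53 = -21)
-4*(-18 + r) = -4*(-18 - 21) = -4*(-39) = 156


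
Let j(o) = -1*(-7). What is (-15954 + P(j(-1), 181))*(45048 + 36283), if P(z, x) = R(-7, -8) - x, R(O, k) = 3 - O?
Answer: -1311462375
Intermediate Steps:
j(o) = 7
P(z, x) = 10 - x (P(z, x) = (3 - 1*(-7)) - x = (3 + 7) - x = 10 - x)
(-15954 + P(j(-1), 181))*(45048 + 36283) = (-15954 + (10 - 1*181))*(45048 + 36283) = (-15954 + (10 - 181))*81331 = (-15954 - 171)*81331 = -16125*81331 = -1311462375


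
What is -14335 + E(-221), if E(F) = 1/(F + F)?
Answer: -6336071/442 ≈ -14335.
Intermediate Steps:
E(F) = 1/(2*F)
-14335 + E(-221) = -14335 + (½)/(-221) = -14335 + (½)*(-1/221) = -14335 - 1/442 = -6336071/442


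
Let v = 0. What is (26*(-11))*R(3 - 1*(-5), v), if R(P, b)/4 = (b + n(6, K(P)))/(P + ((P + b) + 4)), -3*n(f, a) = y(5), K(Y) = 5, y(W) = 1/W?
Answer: 286/75 ≈ 3.8133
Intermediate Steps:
y(W) = 1/W
n(f, a) = -1/15 (n(f, a) = -1/3/5 = -1/3*1/5 = -1/15)
R(P, b) = 4*(-1/15 + b)/(4 + b + 2*P) (R(P, b) = 4*((b - 1/15)/(P + ((P + b) + 4))) = 4*((-1/15 + b)/(P + (4 + P + b))) = 4*((-1/15 + b)/(4 + b + 2*P)) = 4*(-1/15 + b)/(4 + b + 2*P))
(26*(-11))*R(3 - 1*(-5), v) = (26*(-11))*(4*(-1 + 15*0)/(15*(4 + 0 + 2*(3 - 1*(-5))))) = -1144*(-1 + 0)/(15*(4 + 0 + 2*(3 + 5))) = -1144*(-1)/(15*(4 + 0 + 2*8)) = -1144*(-1)/(15*(4 + 0 + 16)) = -1144*(-1)/(15*20) = -286*(-1/75) = 286/75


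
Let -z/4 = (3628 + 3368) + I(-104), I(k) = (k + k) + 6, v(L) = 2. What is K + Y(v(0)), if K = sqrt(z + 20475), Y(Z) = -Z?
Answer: -2 + I*sqrt(6701) ≈ -2.0 + 81.86*I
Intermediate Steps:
I(k) = 6 + 2*k (I(k) = 2*k + 6 = 6 + 2*k)
z = -27176 (z = -4*((3628 + 3368) + (6 + 2*(-104))) = -4*(6996 + (6 - 208)) = -4*(6996 - 202) = -4*6794 = -27176)
K = I*sqrt(6701) (K = sqrt(-27176 + 20475) = sqrt(-6701) = I*sqrt(6701) ≈ 81.86*I)
K + Y(v(0)) = I*sqrt(6701) - 1*2 = I*sqrt(6701) - 2 = -2 + I*sqrt(6701)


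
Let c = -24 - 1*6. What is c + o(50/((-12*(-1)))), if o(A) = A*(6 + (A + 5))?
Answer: 1195/36 ≈ 33.194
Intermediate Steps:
c = -30 (c = -24 - 6 = -30)
o(A) = A*(11 + A) (o(A) = A*(6 + (5 + A)) = A*(11 + A))
c + o(50/((-12*(-1)))) = -30 + (50/((-12*(-1))))*(11 + 50/((-12*(-1)))) = -30 + (50/12)*(11 + 50/12) = -30 + (50*(1/12))*(11 + 50*(1/12)) = -30 + 25*(11 + 25/6)/6 = -30 + (25/6)*(91/6) = -30 + 2275/36 = 1195/36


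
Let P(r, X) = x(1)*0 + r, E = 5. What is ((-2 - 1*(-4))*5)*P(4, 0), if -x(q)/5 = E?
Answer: 40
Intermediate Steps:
x(q) = -25 (x(q) = -5*5 = -25)
P(r, X) = r (P(r, X) = -25*0 + r = 0 + r = r)
((-2 - 1*(-4))*5)*P(4, 0) = ((-2 - 1*(-4))*5)*4 = ((-2 + 4)*5)*4 = (2*5)*4 = 10*4 = 40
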